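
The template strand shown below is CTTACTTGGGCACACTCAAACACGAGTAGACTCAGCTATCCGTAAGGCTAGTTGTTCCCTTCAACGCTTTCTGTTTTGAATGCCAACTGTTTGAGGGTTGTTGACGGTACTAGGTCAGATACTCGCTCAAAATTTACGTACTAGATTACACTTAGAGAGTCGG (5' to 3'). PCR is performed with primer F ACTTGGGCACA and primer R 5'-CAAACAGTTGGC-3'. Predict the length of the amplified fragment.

The forward primer matches the template at positions 4–14.
Taking the reverse complement of CAAACAGTTGGC gives GCCAACTGTTTG, found at positions 82–93 on the template; the primer anneals here to the top strand with its 3' end pointing upstream.
The product runs from position 4 to position 93, so its length is 93 − 4 + 1 = 90 bp.

90 bp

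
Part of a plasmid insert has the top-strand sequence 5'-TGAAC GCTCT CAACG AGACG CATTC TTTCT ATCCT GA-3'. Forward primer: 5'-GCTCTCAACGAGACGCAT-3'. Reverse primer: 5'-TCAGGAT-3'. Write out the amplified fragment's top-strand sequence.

5'-GCTCTCAACGAGACGCATTCTTTCTATCCTGA-3'

Forward primer GCTCTCAACGAGACGCAT is found on the top strand at positions 6–23.
The reverse primer's reverse complement is ATCCTGA, which matches the template at positions 31–37.
The product is the template from position 6 through 37 (32 bp).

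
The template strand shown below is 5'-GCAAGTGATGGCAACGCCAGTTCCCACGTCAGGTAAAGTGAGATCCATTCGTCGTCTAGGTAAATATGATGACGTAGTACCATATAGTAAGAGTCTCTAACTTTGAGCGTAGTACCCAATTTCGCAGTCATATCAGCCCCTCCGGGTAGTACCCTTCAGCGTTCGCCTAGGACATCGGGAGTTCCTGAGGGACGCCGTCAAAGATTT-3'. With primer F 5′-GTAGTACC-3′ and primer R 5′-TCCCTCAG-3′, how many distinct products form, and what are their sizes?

The forward primer GTAGTACC matches the top strand at positions 74–81, 109–116, 146–153.
The reverse primer's reverse complement is CTGAGGGA, matching at positions 185–192.
Each forward site pairs with the reverse site to give a product ending at position 192: sizes 119, 84, 47 bp.

Three products: 119 bp, 84 bp, 47 bp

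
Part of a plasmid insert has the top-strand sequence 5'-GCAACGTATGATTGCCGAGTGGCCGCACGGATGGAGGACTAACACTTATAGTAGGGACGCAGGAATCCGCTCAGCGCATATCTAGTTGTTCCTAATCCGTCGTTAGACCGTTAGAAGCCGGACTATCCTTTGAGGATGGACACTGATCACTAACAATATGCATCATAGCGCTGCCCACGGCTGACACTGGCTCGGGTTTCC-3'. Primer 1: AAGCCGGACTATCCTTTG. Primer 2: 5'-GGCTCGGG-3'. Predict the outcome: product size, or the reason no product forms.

Primer 1 (AAGCCGGACTATCCTTTG) matches the top strand at positions 115–132 (3' end points downstream).
Primer 2 (GGCTCGGG) also matches the top strand directly, at positions 189–196 — its reverse complement CCCGAGCC is not present.
Both primers anneal to the bottom strand with 3' ends pointing the same way, so neither can prime synthesis back toward the other.

No product — both primers anneal to the same strand and extend in the same direction.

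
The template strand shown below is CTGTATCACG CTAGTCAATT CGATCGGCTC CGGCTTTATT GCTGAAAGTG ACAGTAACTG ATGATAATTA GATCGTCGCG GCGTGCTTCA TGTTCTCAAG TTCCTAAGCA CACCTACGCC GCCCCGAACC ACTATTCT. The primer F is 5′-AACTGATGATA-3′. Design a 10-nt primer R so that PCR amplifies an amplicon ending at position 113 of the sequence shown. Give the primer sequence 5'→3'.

5'-GTGTGCTTAG-3'

The forward primer binds at positions 56–66; the product's 3' end on the top strand is position 113.
The reverse primer anneals to the top strand over positions 104–113, i.e. to CTAAGCACAC.
Its sequence written 5'→3' is the reverse complement: GTGTGCTTAG.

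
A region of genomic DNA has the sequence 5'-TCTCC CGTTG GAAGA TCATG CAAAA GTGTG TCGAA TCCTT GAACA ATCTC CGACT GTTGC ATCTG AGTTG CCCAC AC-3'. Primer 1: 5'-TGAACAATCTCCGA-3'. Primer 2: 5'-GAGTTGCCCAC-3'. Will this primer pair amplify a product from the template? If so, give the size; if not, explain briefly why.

Primer 1 (TGAACAATCTCCGA) matches the top strand at positions 40–53 (3' end points downstream).
Primer 2 (GAGTTGCCCAC) also matches the top strand directly, at positions 65–75 — its reverse complement GTGGGCAACTC is not present.
Both primers anneal to the bottom strand with 3' ends pointing the same way, so neither can prime synthesis back toward the other.

No product — both primers anneal to the same strand and extend in the same direction.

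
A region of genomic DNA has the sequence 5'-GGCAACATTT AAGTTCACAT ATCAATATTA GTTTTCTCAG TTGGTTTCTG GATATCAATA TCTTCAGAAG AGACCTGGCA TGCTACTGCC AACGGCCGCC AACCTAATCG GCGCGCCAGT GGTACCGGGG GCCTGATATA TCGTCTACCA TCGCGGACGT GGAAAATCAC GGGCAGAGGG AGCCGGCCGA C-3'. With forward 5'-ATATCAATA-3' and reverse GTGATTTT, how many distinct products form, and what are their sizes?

Two products: 152 bp, 119 bp

The forward primer ATATCAATA matches the top strand at positions 19–27, 52–60.
The reverse primer's reverse complement is AAAATCAC, matching at positions 163–170.
Each forward site pairs with the reverse site to give a product ending at position 170: sizes 152, 119 bp.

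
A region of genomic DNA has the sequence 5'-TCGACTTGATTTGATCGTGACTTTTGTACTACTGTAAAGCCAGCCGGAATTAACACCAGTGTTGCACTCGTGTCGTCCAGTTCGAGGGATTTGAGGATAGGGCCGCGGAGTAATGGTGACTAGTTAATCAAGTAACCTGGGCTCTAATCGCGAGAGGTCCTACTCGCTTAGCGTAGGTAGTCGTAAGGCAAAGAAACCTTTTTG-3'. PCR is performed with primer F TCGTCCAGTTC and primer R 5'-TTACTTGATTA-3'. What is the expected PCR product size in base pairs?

63 bp

The forward primer matches the template at positions 73–83.
Taking the reverse complement of TTACTTGATTA gives TAATCAAGTAA, found at positions 125–135 on the template; the primer anneals here to the top strand with its 3' end pointing upstream.
Product length = (reverse-primer end) − (forward-primer start) + 1 = 135 − 73 + 1 = 63 bp.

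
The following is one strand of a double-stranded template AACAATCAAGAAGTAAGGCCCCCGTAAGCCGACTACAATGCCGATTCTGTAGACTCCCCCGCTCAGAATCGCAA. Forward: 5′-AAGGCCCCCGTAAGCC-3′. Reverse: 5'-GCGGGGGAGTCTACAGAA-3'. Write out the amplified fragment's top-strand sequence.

Forward primer AAGGCCCCCGTAAGCC is found on the top strand at positions 15–30.
Taking the reverse complement of GCGGGGGAGTCTACAGAA gives TTCTGTAGACTCCCCCGC, found at positions 45–62 on the template; the primer anneals here to the top strand with its 3' end pointing upstream.
The product is the template from position 15 through 62 (48 bp).

5'-AAGGCCCCCGTAAGCCGACTACAATGCCGATTCTGTAGACTCCCCCGC-3'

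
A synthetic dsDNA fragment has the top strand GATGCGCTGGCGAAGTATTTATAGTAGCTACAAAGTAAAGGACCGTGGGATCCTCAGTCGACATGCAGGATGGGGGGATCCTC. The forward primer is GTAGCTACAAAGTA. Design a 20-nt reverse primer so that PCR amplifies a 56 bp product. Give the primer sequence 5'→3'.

The forward primer binds at positions 24–37, so a 56 bp product ends at position 24 + 56 − 1 = 79.
The reverse primer anneals to the top strand over positions 60–79, i.e. to GACATGCAGGATGGGGGGAT.
Its sequence written 5'→3' is the reverse complement: ATCCCCCCATCCTGCATGTC.

5'-ATCCCCCCATCCTGCATGTC-3'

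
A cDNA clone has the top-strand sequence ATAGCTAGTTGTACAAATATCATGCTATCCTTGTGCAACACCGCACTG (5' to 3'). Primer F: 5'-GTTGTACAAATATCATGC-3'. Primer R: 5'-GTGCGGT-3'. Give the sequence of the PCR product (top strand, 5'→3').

Scanning the template, GTTGTACAAATATCATGC occurs at positions 8–25; this primer anneals to the bottom strand there with its 3' end pointing downstream.
The reverse primer's reverse complement is ACCGCAC, which matches the template at positions 40–46.
The product is the template from position 8 through 46 (39 bp).

5'-GTTGTACAAATATCATGCTATCCTTGTGCAACACCGCAC-3'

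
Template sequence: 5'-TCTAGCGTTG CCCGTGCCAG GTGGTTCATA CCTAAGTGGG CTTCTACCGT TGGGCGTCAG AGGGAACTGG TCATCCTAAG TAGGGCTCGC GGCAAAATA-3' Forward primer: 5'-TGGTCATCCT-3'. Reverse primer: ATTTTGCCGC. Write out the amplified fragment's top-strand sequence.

5'-TGGTCATCCTAAGTAGGGCTCGCGGCAAAAT-3'

The forward primer matches the template at positions 68–77.
The reverse primer's reverse complement is GCGGCAAAAT, which matches the template at positions 89–98.
The product is the template from position 68 through 98 (31 bp).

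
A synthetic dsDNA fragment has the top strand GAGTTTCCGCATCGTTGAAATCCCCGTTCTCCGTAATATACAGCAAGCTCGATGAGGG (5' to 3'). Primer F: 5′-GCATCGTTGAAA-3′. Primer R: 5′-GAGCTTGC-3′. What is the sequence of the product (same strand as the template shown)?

5'-GCATCGTTGAAATCCCCGTTCTCCGTAATATACAGCAAGCTC-3'

The forward primer matches the template at positions 9–20.
Reverse complement of the reverse primer: GCAAGCTC. This occurs on the top strand at positions 43–50.
The product is the template from position 9 through 50 (42 bp).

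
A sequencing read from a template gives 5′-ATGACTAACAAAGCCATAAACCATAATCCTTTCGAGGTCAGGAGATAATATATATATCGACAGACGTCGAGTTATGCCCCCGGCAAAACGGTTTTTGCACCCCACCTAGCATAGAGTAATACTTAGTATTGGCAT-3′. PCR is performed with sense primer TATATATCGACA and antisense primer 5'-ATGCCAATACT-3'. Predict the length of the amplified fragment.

85 bp

Scanning the template, TATATATCGACA occurs at positions 51–62; this primer anneals to the bottom strand there with its 3' end pointing downstream.
Taking the reverse complement of ATGCCAATACT gives AGTATTGGCAT, found at positions 125–135 on the template; the primer anneals here to the top strand with its 3' end pointing upstream.
Amplicon spans positions 51–135: 85 bp.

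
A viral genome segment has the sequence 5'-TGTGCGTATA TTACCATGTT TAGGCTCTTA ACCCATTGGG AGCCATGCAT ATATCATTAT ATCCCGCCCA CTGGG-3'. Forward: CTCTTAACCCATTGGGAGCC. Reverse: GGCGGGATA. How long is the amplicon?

Forward primer CTCTTAACCCATTGGGAGCC is found on the top strand at positions 25–44.
Reverse complement of the reverse primer: TATCCCGCC. This occurs on the top strand at positions 60–68.
Product length = (reverse-primer end) − (forward-primer start) + 1 = 68 − 25 + 1 = 44 bp.

44 bp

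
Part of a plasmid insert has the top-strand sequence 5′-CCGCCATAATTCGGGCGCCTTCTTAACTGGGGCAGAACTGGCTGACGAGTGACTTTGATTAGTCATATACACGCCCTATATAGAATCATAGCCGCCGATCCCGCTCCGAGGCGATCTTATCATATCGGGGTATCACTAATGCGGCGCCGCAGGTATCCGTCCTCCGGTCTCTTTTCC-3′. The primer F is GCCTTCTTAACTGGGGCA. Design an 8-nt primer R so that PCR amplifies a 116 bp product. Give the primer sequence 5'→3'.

5'-TACCCCGA-3'

The forward primer binds at positions 17–34, so a 116 bp product ends at position 17 + 116 − 1 = 132.
The reverse primer anneals to the top strand over positions 125–132, i.e. to TCGGGGTA.
Its sequence written 5'→3' is the reverse complement: TACCCCGA.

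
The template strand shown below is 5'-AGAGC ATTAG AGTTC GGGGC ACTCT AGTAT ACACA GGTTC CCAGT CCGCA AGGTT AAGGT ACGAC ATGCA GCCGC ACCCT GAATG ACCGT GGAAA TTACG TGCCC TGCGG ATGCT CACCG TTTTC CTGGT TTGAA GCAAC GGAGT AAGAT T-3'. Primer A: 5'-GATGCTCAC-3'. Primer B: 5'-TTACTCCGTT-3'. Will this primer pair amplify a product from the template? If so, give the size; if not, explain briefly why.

Yes — a 38 bp product.

Primer A (GATGCTCAC) matches the top strand at positions 110–118; it acts as a forward primer.
Primer B's reverse complement is AACGGAGTAA, matching the top strand at positions 138–147; it acts as a reverse primer.
The 3' ends face each other across positions 110–147, giving a 38 bp product.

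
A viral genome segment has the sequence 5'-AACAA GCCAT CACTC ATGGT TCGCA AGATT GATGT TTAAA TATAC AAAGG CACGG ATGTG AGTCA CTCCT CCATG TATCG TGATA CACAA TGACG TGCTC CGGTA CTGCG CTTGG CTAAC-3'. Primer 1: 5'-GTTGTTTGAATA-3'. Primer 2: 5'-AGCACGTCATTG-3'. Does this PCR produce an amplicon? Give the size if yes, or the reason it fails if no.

Primer 1 (GTTGTTTGAATA) does not match the top strand, and its reverse complement TATTCAAACAAC does not match either.
With no annealing site for primer 1, no amplification occurs.

No product — primer 1 has no binding site in the template.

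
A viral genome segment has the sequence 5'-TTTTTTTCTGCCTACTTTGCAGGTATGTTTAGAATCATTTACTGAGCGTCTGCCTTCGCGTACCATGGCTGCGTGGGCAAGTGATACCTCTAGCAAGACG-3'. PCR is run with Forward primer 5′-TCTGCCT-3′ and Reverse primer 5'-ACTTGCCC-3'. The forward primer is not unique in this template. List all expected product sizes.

76 bp, 34 bp

The forward primer TCTGCCT matches the top strand at positions 7–13, 49–55.
The reverse primer's reverse complement is GGGCAAGT, matching at positions 75–82.
Each forward site pairs with the reverse site to give a product ending at position 82: sizes 76, 34 bp.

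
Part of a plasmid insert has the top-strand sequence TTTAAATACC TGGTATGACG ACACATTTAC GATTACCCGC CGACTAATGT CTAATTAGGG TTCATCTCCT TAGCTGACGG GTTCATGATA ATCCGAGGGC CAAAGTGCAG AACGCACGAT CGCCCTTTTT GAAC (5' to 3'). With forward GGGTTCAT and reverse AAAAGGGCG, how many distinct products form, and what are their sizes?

Two products: 72 bp, 51 bp

The forward primer GGGTTCAT matches the top strand at positions 58–65, 79–86.
The reverse primer's reverse complement is CGCCCTTTT, matching at positions 121–129.
Each forward site pairs with the reverse site to give a product ending at position 129: sizes 72, 51 bp.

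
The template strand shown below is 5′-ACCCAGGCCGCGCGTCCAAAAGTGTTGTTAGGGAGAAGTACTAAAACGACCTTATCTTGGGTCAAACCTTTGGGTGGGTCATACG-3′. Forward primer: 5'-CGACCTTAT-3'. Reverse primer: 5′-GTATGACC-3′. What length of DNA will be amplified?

The forward primer matches the template at positions 47–55.
Reverse complement of the reverse primer: GGTCATAC. This occurs on the top strand at positions 77–84.
The product runs from position 47 to position 84, so its length is 84 − 47 + 1 = 38 bp.

38 bp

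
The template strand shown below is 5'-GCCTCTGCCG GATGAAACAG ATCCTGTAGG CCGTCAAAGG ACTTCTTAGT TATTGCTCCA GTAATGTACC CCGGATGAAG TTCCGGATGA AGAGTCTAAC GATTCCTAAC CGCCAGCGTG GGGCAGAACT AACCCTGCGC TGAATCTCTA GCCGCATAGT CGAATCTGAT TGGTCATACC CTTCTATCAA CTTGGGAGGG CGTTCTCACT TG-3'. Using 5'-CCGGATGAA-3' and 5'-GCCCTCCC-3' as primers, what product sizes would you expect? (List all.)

194 bp, 131 bp, 119 bp

The forward primer CCGGATGAA matches the top strand at positions 8–16, 71–79, 83–91.
The reverse primer's reverse complement is GGGAGGGC, matching at positions 194–201.
Each forward site pairs with the reverse site to give a product ending at position 201: sizes 194, 131, 119 bp.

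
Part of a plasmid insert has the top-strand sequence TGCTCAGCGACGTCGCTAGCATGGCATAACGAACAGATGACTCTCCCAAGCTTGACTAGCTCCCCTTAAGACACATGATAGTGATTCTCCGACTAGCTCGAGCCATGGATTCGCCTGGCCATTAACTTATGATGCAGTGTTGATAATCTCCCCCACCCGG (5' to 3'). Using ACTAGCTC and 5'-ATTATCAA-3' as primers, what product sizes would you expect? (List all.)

The forward primer ACTAGCTC matches the top strand at positions 55–62, 92–99.
The reverse primer's reverse complement is TTGATAAT, matching at positions 140–147.
Each forward site pairs with the reverse site to give a product ending at position 147: sizes 93, 56 bp.

93 bp, 56 bp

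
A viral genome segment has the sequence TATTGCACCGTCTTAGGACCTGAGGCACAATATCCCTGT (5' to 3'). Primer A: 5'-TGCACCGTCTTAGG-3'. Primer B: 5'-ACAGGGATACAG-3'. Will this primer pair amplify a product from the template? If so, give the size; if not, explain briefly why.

Primer B (ACAGGGATACAG) does not match the top strand, and its reverse complement CTGTATCCCTGT does not match either.
With no annealing site for primer B, no amplification occurs.

No product — primer B has no binding site in the template.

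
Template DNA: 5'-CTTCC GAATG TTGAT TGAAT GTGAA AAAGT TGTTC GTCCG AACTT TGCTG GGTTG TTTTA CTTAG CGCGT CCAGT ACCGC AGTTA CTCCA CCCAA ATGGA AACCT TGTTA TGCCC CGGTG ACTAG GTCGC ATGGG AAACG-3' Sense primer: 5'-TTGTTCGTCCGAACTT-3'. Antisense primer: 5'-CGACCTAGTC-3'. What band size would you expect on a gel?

Scanning the template, TTGTTCGTCCGAACTT occurs at positions 30–45; this primer anneals to the bottom strand there with its 3' end pointing downstream.
Reverse complement of the reverse primer: GACTAGGTCG. This occurs on the top strand at positions 120–129.
Amplicon spans positions 30–129: 100 bp.

100 bp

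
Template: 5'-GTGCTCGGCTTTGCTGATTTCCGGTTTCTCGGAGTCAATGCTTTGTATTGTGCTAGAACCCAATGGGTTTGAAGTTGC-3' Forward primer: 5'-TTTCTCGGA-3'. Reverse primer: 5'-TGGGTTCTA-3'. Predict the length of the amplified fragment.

38 bp

The forward primer matches the template at positions 25–33.
The reverse primer's reverse complement is TAGAACCCA, which matches the template at positions 54–62.
The product runs from position 25 to position 62, so its length is 62 − 25 + 1 = 38 bp.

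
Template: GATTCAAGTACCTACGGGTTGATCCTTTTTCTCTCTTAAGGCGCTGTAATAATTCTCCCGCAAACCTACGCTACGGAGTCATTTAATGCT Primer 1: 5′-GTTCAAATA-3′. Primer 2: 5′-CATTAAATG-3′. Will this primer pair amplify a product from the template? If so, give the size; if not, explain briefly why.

Primer 1 (GTTCAAATA) does not match the top strand, and its reverse complement TATTTGAAC does not match either.
With no annealing site for primer 1, no amplification occurs.

No product — primer 1 has no binding site in the template.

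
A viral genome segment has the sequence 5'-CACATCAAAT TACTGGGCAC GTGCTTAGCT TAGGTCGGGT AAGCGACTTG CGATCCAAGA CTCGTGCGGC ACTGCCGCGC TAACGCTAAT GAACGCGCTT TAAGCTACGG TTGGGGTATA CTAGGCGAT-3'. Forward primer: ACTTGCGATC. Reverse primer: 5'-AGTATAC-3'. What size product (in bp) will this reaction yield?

The forward primer matches the template at positions 46–55.
Taking the reverse complement of AGTATAC gives GTATACT, found at positions 116–122 on the template; the primer anneals here to the top strand with its 3' end pointing upstream.
The product runs from position 46 to position 122, so its length is 122 − 46 + 1 = 77 bp.

77 bp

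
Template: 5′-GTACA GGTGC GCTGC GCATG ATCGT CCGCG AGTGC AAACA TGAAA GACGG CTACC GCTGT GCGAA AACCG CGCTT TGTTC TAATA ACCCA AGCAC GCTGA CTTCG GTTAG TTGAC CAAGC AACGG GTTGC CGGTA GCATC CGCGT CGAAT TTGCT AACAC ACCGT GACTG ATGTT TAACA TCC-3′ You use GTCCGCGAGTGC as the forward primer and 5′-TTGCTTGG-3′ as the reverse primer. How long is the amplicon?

The forward primer matches the template at positions 24–35.
The reverse primer's reverse complement is CCAAGCAA, which matches the template at positions 115–122.
The product runs from position 24 to position 122, so its length is 122 − 24 + 1 = 99 bp.

99 bp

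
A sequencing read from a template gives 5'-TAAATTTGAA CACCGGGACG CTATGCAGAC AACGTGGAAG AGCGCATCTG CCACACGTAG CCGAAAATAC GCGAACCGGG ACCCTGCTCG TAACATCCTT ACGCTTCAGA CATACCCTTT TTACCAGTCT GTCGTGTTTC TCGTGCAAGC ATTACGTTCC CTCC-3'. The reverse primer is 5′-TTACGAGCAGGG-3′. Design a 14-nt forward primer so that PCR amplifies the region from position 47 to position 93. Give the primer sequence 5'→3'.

5'-TCTGCCACACGTAG-3'

The reverse primer's reverse complement CCCTGCTCGTAA matches the template at positions 82–93; the product starts at position 47.
The forward primer is identical to the top strand over positions 47–60: TCTGCCACACGTAG.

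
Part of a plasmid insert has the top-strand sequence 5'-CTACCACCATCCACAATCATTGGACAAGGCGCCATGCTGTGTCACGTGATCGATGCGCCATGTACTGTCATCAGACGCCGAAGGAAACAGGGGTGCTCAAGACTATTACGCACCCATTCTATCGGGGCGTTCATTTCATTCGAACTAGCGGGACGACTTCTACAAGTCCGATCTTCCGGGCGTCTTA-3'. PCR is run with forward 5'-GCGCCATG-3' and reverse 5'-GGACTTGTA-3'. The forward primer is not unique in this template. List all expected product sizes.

141 bp, 115 bp

The forward primer GCGCCATG matches the top strand at positions 29–36, 55–62.
The reverse primer's reverse complement is TACAAGTCC, matching at positions 161–169.
Each forward site pairs with the reverse site to give a product ending at position 169: sizes 141, 115 bp.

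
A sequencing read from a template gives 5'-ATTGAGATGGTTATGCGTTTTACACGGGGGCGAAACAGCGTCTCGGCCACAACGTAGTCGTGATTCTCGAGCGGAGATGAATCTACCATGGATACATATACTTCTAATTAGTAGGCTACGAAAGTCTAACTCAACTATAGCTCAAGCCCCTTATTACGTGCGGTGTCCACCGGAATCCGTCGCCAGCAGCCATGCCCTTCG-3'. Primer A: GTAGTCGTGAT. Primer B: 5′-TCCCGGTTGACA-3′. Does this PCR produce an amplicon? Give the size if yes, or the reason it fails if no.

Primer B (TCCCGGTTGACA) does not match the top strand, and its reverse complement TGTCAACCGGGA does not match either.
With no annealing site for primer B, no amplification occurs.

No product — primer B has no binding site in the template.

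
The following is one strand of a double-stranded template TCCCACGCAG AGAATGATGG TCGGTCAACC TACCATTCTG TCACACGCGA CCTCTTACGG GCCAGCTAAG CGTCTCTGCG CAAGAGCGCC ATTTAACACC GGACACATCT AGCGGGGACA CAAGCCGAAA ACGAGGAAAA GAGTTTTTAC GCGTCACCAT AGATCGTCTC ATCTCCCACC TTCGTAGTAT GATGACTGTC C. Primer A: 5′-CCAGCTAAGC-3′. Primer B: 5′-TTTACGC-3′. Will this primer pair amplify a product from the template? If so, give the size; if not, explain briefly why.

No product — both primers anneal to the same strand and extend in the same direction.

Primer A (CCAGCTAAGC) matches the top strand at positions 62–71 (3' end points downstream).
Primer B (TTTACGC) also matches the top strand directly, at positions 146–152 — its reverse complement GCGTAAA is not present.
Both primers anneal to the bottom strand with 3' ends pointing the same way, so neither can prime synthesis back toward the other.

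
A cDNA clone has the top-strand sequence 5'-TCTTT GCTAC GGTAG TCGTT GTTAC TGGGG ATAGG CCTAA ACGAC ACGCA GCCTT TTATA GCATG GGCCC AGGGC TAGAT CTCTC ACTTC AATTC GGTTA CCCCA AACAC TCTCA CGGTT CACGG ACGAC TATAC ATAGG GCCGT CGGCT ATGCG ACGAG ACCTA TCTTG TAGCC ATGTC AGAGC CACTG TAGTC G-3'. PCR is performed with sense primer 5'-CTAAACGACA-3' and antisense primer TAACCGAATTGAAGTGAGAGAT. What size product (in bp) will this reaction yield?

64 bp

Scanning the template, CTAAACGACA occurs at positions 37–46; this primer anneals to the bottom strand there with its 3' end pointing downstream.
Taking the reverse complement of TAACCGAATTGAAGTGAGAGAT gives ATCTCTCACTTCAATTCGGTTA, found at positions 79–100 on the template; the primer anneals here to the top strand with its 3' end pointing upstream.
Amplicon spans positions 37–100: 64 bp.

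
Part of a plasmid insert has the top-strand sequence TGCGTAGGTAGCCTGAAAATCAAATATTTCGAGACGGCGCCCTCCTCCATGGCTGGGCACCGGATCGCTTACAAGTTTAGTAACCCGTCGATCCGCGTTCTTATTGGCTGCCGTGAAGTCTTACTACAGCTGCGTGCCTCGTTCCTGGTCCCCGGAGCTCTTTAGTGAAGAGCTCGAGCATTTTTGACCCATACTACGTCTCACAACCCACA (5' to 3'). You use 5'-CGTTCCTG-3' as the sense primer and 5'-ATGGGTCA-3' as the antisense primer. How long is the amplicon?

Forward primer CGTTCCTG is found on the top strand at positions 140–147.
Reverse complement of the reverse primer: TGACCCAT. This occurs on the top strand at positions 185–192.
The product runs from position 140 to position 192, so its length is 192 − 140 + 1 = 53 bp.

53 bp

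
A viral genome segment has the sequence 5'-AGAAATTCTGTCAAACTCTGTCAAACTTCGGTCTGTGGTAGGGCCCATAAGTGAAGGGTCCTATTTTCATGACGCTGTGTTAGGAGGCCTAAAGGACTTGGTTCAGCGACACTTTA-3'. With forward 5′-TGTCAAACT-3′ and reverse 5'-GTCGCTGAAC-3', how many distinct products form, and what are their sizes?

The forward primer TGTCAAACT matches the top strand at positions 9–17, 19–27.
The reverse primer's reverse complement is GTTCAGCGAC, matching at positions 101–110.
Each forward site pairs with the reverse site to give a product ending at position 110: sizes 102, 92 bp.

Two products: 102 bp, 92 bp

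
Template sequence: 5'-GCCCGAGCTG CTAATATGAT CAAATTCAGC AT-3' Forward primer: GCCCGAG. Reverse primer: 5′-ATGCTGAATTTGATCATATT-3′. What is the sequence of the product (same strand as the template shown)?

5'-GCCCGAGCTGCTAATATGATCAAATTCAGCAT-3'

Forward primer GCCCGAG is found on the top strand at positions 1–7.
Reverse complement of the reverse primer: AATATGATCAAATTCAGCAT. This occurs on the top strand at positions 13–32.
The product is the template from position 1 through 32 (32 bp).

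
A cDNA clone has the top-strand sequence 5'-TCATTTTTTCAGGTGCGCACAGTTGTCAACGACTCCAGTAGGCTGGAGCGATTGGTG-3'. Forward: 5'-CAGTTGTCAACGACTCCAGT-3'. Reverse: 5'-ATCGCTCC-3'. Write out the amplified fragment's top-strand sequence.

The forward primer matches the template at positions 20–39.
The reverse primer's reverse complement is GGAGCGAT, which matches the template at positions 45–52.
The product is the template from position 20 through 52 (33 bp).

5'-CAGTTGTCAACGACTCCAGTAGGCTGGAGCGAT-3'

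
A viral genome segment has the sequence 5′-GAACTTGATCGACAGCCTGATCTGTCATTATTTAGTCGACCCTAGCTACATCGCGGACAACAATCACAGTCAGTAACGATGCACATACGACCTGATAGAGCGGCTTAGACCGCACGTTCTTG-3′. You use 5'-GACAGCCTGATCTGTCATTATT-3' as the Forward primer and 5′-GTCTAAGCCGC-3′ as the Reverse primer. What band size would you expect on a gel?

Forward primer GACAGCCTGATCTGTCATTATT is found on the top strand at positions 11–32.
Reverse complement of the reverse primer: GCGGCTTAGAC. This occurs on the top strand at positions 100–110.
Amplicon spans positions 11–110: 100 bp.

100 bp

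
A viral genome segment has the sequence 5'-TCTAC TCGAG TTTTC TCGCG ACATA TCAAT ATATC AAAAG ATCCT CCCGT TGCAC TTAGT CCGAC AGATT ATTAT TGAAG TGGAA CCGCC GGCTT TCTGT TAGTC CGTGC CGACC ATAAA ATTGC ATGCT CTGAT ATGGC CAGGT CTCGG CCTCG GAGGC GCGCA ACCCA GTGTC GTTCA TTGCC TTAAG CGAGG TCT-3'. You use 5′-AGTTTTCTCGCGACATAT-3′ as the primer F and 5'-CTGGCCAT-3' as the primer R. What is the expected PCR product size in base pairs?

135 bp

The forward primer matches the template at positions 9–26.
The reverse primer's reverse complement is ATGGCCAG, which matches the template at positions 136–143.
The product runs from position 9 to position 143, so its length is 143 − 9 + 1 = 135 bp.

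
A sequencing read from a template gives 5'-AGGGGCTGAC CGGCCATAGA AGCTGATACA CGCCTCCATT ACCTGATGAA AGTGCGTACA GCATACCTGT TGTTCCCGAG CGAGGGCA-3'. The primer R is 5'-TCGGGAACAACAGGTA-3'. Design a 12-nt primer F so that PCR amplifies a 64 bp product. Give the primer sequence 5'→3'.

5'-ATAGAAGCTGAT-3'

The reverse primer's reverse complement TACCTGTTGTTCCCGA matches the template at positions 64–79, so the product ends at position 79.
A 64 bp product then starts at position 79 − 64 + 1 = 16.
The forward primer is identical to the top strand there: ATAGAAGCTGAT.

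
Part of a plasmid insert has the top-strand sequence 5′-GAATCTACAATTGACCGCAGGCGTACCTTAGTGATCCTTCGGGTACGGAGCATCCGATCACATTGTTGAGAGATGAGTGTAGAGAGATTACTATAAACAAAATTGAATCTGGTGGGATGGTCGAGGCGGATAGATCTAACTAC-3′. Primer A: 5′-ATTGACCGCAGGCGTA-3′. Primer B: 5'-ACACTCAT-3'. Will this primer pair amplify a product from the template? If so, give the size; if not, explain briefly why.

Yes — a 71 bp product.

Primer A (ATTGACCGCAGGCGTA) matches the top strand at positions 10–25; it acts as a forward primer.
Primer B's reverse complement is ATGAGTGT, matching the top strand at positions 73–80; it acts as a reverse primer.
The 3' ends face each other across positions 10–80, giving a 71 bp product.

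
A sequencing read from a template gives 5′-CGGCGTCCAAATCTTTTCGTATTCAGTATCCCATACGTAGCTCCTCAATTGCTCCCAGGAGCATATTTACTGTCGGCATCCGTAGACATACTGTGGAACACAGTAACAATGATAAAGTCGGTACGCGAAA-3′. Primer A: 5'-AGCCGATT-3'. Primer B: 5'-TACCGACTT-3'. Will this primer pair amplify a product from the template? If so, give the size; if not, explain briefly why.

No product — primer A has no binding site in the template.

Primer A (AGCCGATT) does not match the top strand, and its reverse complement AATCGGCT does not match either.
With no annealing site for primer A, no amplification occurs.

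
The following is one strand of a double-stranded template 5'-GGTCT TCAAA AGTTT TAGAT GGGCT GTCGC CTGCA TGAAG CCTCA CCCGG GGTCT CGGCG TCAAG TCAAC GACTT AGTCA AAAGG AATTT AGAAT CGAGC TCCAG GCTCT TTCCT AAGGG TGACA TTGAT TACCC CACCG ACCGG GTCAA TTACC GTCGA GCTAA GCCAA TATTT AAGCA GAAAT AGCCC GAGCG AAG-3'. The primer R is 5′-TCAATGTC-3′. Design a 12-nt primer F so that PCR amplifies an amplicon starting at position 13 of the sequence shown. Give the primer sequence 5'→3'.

5'-TTTTAGATGGGC-3'

The reverse primer's reverse complement GACATTGA matches the template at positions 122–129; the product starts at position 13.
The forward primer is identical to the top strand over positions 13–24: TTTTAGATGGGC.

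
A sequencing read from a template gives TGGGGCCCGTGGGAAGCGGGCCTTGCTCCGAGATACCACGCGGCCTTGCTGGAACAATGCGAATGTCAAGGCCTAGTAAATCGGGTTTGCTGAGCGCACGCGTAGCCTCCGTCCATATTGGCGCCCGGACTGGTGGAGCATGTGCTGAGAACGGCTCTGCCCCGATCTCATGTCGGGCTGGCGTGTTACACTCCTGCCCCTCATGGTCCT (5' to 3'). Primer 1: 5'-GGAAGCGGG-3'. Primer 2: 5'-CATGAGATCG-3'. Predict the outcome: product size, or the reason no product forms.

Yes — a 161 bp product.

Primer 1 (GGAAGCGGG) matches the top strand at positions 12–20; it acts as a forward primer.
Primer 2's reverse complement is CGATCTCATG, matching the top strand at positions 163–172; it acts as a reverse primer.
The 3' ends face each other across positions 12–172, giving a 161 bp product.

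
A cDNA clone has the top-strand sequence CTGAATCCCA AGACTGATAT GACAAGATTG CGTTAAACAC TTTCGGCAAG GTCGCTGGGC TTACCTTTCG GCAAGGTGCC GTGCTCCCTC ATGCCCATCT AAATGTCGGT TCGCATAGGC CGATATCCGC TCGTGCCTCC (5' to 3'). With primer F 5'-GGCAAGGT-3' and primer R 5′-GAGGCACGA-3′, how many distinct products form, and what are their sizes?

Two products: 95 bp, 70 bp

The forward primer GGCAAGGT matches the top strand at positions 45–52, 70–77.
The reverse primer's reverse complement is TCGTGCCTC, matching at positions 131–139.
Each forward site pairs with the reverse site to give a product ending at position 139: sizes 95, 70 bp.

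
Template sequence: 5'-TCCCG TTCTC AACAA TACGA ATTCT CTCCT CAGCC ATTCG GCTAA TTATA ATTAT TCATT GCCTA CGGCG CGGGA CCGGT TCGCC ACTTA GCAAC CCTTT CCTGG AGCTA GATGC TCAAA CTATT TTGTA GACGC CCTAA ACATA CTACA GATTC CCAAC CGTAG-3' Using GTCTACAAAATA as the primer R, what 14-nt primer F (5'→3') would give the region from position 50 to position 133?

The reverse primer's reverse complement TATTTTGTAGAC matches the template at positions 122–133; the product starts at position 50.
The forward primer is identical to the top strand over positions 50–63: AATTATTCATTGCC.

5'-AATTATTCATTGCC-3'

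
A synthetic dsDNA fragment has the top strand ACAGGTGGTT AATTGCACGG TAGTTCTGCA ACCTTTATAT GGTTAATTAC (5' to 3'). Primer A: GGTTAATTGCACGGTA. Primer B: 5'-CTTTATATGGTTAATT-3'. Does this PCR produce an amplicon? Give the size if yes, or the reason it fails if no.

No product — both primers anneal to the same strand and extend in the same direction.

Primer A (GGTTAATTGCACGGTA) matches the top strand at positions 7–22 (3' end points downstream).
Primer B (CTTTATATGGTTAATT) also matches the top strand directly, at positions 33–48 — its reverse complement AATTAACCATATAAAG is not present.
Both primers anneal to the bottom strand with 3' ends pointing the same way, so neither can prime synthesis back toward the other.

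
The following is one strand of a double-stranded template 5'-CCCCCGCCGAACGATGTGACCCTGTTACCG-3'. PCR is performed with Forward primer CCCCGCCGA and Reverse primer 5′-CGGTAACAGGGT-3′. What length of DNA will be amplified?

29 bp

Scanning the template, CCCCGCCGA occurs at positions 2–10; this primer anneals to the bottom strand there with its 3' end pointing downstream.
Taking the reverse complement of CGGTAACAGGGT gives ACCCTGTTACCG, found at positions 19–30 on the template; the primer anneals here to the top strand with its 3' end pointing upstream.
Amplicon spans positions 2–30: 29 bp.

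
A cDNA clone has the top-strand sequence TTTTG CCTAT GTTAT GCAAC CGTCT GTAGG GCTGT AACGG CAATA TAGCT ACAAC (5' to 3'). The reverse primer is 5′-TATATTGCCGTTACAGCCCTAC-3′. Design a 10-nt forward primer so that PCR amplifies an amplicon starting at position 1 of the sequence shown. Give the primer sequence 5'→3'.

The reverse primer's reverse complement GTAGGGCTGTAACGGCAATATA matches the template at positions 26–47; the product starts at position 1.
The forward primer is identical to the top strand over positions 1–10: TTTTGCCTAT.

5'-TTTTGCCTAT-3'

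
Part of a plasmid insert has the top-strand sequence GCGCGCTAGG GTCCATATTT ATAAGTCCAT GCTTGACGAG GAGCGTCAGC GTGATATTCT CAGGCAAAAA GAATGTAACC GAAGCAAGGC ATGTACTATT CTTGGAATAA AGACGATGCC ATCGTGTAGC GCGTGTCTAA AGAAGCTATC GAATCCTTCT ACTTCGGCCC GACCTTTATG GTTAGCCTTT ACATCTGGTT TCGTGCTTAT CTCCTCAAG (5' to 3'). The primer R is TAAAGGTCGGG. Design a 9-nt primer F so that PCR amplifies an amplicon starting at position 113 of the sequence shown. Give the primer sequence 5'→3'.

5'-ACGATGCCA-3'

The reverse primer's reverse complement CCCGACCTTTA matches the template at positions 168–178; the product starts at position 113.
The forward primer is identical to the top strand over positions 113–121: ACGATGCCA.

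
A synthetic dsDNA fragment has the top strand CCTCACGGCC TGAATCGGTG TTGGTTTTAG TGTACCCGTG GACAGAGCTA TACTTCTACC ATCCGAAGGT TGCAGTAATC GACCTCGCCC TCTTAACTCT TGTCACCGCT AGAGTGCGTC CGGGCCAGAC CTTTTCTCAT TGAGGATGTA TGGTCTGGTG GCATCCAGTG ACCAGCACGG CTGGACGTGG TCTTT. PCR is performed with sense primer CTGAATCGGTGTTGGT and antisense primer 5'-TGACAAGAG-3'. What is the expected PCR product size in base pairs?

Forward primer CTGAATCGGTGTTGGT is found on the top strand at positions 10–25.
Reverse complement of the reverse primer: CTCTTGTCA. This occurs on the top strand at positions 97–105.
Product length = (reverse-primer end) − (forward-primer start) + 1 = 105 − 10 + 1 = 96 bp.

96 bp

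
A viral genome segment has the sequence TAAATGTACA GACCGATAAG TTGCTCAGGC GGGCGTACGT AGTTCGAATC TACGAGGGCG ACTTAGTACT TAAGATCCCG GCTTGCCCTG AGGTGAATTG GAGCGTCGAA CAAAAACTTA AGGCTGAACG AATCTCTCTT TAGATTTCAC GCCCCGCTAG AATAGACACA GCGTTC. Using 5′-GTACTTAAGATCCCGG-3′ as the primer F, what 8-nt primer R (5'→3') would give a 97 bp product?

The forward primer binds at positions 66–81, so a 97 bp product ends at position 66 + 97 − 1 = 162.
The reverse primer anneals to the top strand over positions 155–162, i.e. to CGCTAGAA.
Its sequence written 5'→3' is the reverse complement: TTCTAGCG.

5'-TTCTAGCG-3'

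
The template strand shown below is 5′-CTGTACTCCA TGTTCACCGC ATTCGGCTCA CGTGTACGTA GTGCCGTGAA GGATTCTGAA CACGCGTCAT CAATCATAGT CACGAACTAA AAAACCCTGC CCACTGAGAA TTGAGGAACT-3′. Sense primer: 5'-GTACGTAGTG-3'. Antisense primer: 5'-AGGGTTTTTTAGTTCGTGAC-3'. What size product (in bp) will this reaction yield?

65 bp

Forward primer GTACGTAGTG is found on the top strand at positions 34–43.
Taking the reverse complement of AGGGTTTTTTAGTTCGTGAC gives GTCACGAACTAAAAAACCCT, found at positions 79–98 on the template; the primer anneals here to the top strand with its 3' end pointing upstream.
Amplicon spans positions 34–98: 65 bp.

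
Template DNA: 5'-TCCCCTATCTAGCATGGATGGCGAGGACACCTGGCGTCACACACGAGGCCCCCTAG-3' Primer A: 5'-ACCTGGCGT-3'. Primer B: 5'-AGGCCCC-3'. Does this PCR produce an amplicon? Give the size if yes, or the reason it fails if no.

No product — both primers anneal to the same strand and extend in the same direction.

Primer A (ACCTGGCGT) matches the top strand at positions 29–37 (3' end points downstream).
Primer B (AGGCCCC) also matches the top strand directly, at positions 46–52 — its reverse complement GGGGCCT is not present.
Both primers anneal to the bottom strand with 3' ends pointing the same way, so neither can prime synthesis back toward the other.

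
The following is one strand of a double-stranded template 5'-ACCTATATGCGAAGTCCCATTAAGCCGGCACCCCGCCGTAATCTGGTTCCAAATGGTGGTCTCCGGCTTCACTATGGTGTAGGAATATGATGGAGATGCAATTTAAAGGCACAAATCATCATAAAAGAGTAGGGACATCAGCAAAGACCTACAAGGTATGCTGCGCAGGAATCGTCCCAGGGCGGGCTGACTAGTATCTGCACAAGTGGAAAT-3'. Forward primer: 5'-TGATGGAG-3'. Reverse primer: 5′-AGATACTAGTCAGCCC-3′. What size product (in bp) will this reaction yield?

112 bp

Forward primer TGATGGAG is found on the top strand at positions 88–95.
Reverse complement of the reverse primer: GGGCTGACTAGTATCT. This occurs on the top strand at positions 184–199.
The product runs from position 88 to position 199, so its length is 199 − 88 + 1 = 112 bp.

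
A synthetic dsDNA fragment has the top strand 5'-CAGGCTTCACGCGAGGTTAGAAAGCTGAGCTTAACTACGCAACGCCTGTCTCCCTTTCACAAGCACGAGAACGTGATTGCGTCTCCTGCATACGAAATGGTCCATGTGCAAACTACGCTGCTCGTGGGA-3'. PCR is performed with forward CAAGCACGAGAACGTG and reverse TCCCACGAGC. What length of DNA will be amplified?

70 bp

The forward primer matches the template at positions 60–75.
The reverse primer's reverse complement is GCTCGTGGGA, which matches the template at positions 120–129.
The product runs from position 60 to position 129, so its length is 129 − 60 + 1 = 70 bp.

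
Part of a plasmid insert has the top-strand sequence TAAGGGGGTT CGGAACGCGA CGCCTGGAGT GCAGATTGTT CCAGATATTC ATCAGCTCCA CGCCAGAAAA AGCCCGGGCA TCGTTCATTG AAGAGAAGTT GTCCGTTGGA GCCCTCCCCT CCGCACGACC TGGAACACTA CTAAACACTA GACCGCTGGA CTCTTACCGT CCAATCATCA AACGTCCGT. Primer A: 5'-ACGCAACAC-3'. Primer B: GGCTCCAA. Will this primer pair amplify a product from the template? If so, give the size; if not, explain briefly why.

Primer A (ACGCAACAC) does not match the top strand, and its reverse complement GTGTTGCGT does not match either.
With no annealing site for primer A, no amplification occurs.

No product — primer A has no binding site in the template.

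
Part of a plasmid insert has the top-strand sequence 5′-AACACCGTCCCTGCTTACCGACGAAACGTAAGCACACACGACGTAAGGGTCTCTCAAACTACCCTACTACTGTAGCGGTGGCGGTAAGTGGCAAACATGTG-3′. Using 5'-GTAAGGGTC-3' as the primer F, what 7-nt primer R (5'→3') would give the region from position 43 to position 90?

The product's 3' end on the top strand is position 90.
The reverse primer anneals to the top strand over positions 84–90, i.e. to GTAAGTG.
Its sequence written 5'→3' is the reverse complement: CACTTAC.

5'-CACTTAC-3'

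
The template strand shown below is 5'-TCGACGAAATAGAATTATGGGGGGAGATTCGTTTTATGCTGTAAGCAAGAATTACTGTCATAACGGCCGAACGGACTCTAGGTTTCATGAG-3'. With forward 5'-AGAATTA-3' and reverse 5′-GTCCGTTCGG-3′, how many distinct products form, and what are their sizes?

Two products: 66 bp, 29 bp

The forward primer AGAATTA matches the top strand at positions 11–17, 48–54.
The reverse primer's reverse complement is CCGAACGGAC, matching at positions 67–76.
Each forward site pairs with the reverse site to give a product ending at position 76: sizes 66, 29 bp.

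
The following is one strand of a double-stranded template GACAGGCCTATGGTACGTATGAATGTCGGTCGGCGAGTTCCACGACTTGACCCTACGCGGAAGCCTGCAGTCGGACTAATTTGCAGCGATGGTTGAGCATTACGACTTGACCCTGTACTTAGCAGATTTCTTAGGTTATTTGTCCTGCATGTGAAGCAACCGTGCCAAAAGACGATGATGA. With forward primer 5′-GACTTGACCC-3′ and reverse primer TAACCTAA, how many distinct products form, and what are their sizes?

Two products: 95 bp, 35 bp

The forward primer GACTTGACCC matches the top strand at positions 44–53, 104–113.
The reverse primer's reverse complement is TTAGGTTA, matching at positions 131–138.
Each forward site pairs with the reverse site to give a product ending at position 138: sizes 95, 35 bp.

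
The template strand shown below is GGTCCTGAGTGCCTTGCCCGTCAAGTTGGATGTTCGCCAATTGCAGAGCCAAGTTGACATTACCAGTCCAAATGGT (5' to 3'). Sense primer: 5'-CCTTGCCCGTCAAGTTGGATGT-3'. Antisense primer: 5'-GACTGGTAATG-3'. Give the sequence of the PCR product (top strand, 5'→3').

5'-CCTTGCCCGTCAAGTTGGATGTTCGCCAATTGCAGAGCCAAGTTGACATTACCAGTC-3'

Forward primer CCTTGCCCGTCAAGTTGGATGT is found on the top strand at positions 12–33.
Taking the reverse complement of GACTGGTAATG gives CATTACCAGTC, found at positions 58–68 on the template; the primer anneals here to the top strand with its 3' end pointing upstream.
The product is the template from position 12 through 68 (57 bp).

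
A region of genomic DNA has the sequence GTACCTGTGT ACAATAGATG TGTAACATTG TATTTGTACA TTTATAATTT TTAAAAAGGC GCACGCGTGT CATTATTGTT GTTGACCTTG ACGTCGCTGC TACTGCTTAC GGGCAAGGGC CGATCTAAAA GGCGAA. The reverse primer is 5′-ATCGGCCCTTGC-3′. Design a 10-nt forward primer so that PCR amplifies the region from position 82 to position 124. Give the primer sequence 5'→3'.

The reverse primer's reverse complement GCAAGGGCCGAT matches the template at positions 113–124; the product starts at position 82.
The forward primer is identical to the top strand over positions 82–91: TTGACCTTGA.

5'-TTGACCTTGA-3'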